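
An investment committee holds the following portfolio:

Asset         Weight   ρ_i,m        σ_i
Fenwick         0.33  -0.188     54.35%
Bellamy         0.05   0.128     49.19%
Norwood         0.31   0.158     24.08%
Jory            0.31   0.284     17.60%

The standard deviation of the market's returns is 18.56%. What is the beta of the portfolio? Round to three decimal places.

β_Fenwick = -0.188 × 54.35% / 18.56% = -0.5505
β_Bellamy = 0.128 × 49.19% / 18.56% = 0.3392
β_Norwood = 0.158 × 24.08% / 18.56% = 0.2050
β_Jory = 0.284 × 17.60% / 18.56% = 0.2693
β_P = Σ w_i β_i = 0.33×-0.5505 + 0.05×0.3392 + 0.31×0.2050 + 0.31×0.2693 = -0.0177

-0.018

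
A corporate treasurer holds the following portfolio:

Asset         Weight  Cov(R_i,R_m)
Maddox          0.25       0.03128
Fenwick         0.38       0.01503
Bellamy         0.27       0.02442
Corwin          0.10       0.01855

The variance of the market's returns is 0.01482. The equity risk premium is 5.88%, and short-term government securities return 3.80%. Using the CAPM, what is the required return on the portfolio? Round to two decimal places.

12.52%

β_Maddox = 0.03128 / 0.01482 = 2.1107
β_Fenwick = 0.01503 / 0.01482 = 1.0142
β_Bellamy = 0.02442 / 0.01482 = 1.6478
β_Corwin = 0.01855 / 0.01482 = 1.2517
β_P = Σ w_i β_i = 0.25×2.1107 + 0.38×1.0142 + 0.27×1.6478 + 0.10×1.2517 = 1.4831
E(R_P) = R_f + β_P × MRP = 3.80% + 1.4831 × 5.88% = 12.52%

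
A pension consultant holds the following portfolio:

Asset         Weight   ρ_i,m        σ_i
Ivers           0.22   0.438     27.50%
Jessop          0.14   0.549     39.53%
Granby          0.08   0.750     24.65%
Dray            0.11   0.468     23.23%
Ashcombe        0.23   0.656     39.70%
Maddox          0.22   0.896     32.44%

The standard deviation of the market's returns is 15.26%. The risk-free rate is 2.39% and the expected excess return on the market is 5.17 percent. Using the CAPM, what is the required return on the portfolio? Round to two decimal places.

9.42%

β_Ivers = 0.438 × 27.50% / 15.26% = 0.7893
β_Jessop = 0.549 × 39.53% / 15.26% = 1.4221
β_Granby = 0.750 × 24.65% / 15.26% = 1.2115
β_Dray = 0.468 × 23.23% / 15.26% = 0.7124
β_Ashcombe = 0.656 × 39.70% / 15.26% = 1.7066
β_Maddox = 0.896 × 32.44% / 15.26% = 1.9047
β_P = Σ w_i β_i = 0.22×0.7893 + 0.14×1.4221 + 0.08×1.2115 + 0.11×0.7124 + 0.23×1.7066 + 0.22×1.9047 = 1.3596
E(R_P) = R_f + β_P × MRP = 2.39% + 1.3596 × 5.17% = 9.42%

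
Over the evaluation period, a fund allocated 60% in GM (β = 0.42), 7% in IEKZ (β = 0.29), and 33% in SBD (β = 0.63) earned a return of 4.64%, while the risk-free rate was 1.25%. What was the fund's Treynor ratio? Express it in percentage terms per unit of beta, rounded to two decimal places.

β_P = 0.60×0.42 + 0.07×0.29 + 0.33×0.63 = 0.4802
Treynor = (R_P − R_f) / β_P = (4.64% − 1.25%) / 0.4802 = 3.39% / 0.4802 = 7.06%

7.06%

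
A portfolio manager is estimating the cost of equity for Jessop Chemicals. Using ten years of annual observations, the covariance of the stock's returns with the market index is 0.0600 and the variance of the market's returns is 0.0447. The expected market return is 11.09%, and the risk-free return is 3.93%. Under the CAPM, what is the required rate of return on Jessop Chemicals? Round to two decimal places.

13.54%

β = Cov(R_i, R_m) / Var(R_m) = 0.0600 / 0.0447 = 1.3423
MRP = 11.09% − 3.93% = 7.16%
E(R) = R_f + β × MRP = 3.93% + 1.3423 × 7.16% = 13.54%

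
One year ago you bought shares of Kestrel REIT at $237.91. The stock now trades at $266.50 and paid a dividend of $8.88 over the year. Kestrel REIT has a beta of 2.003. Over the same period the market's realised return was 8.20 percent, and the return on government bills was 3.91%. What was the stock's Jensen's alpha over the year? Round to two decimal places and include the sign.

+3.25%

Realised HPR = (P1 + D1 − P0) / P0 = (266.50 + 8.88 − 237.91) / 237.91 = 37.47 / 237.91 = 15.7497%
MRP = 8.20% − 3.91% = 4.29%
CAPM required = R_f + β·MRP = 3.91% + 2.003 × 4.29% = 12.50287%
α = realised − required = 15.7497% − 12.50287% = +3.25%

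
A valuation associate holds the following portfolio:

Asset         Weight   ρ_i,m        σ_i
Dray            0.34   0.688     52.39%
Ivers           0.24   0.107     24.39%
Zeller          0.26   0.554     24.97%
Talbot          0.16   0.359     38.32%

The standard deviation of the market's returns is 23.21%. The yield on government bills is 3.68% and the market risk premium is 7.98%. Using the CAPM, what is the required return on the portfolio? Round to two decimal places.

β_Dray = 0.688 × 52.39% / 23.21% = 1.5530
β_Ivers = 0.107 × 24.39% / 23.21% = 0.1124
β_Zeller = 0.554 × 24.97% / 23.21% = 0.5960
β_Talbot = 0.359 × 38.32% / 23.21% = 0.5927
β_P = Σ w_i β_i = 0.34×1.5530 + 0.24×0.1124 + 0.26×0.5960 + 0.16×0.5927 = 0.8048
E(R_P) = R_f + β_P × MRP = 3.68% + 0.8048 × 7.98% = 10.10%

10.10%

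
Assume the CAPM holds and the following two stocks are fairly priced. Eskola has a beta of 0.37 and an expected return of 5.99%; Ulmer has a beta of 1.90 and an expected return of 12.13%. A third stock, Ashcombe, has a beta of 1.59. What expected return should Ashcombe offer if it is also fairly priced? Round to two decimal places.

10.89%

MRP (SML slope) = (12.13% − 5.99%) / (1.90 − 0.37) = 6.14% / 1.53 = 4.0131%
R_f (intercept) = 5.99% − 0.37 × 4.0131% = 4.5052%
E(R_Ashcombe) = R_f + β × MRP = 4.5052% + 1.59 × 4.0131% = 10.89%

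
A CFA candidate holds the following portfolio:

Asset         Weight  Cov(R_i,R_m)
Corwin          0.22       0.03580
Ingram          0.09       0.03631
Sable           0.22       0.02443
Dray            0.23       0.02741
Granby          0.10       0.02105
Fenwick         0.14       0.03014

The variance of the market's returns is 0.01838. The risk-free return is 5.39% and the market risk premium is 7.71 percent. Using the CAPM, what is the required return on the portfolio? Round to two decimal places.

17.62%

β_Corwin = 0.03580 / 0.01838 = 1.9478
β_Ingram = 0.03631 / 0.01838 = 1.9755
β_Sable = 0.02443 / 0.01838 = 1.3292
β_Dray = 0.02741 / 0.01838 = 1.4913
β_Granby = 0.02105 / 0.01838 = 1.1453
β_Fenwick = 0.03014 / 0.01838 = 1.6398
β_P = Σ w_i β_i = 0.22×1.9478 + 0.09×1.9755 + 0.22×1.3292 + 0.23×1.4913 + 0.10×1.1453 + 0.14×1.6398 = 1.5858
E(R_P) = R_f + β_P × MRP = 5.39% + 1.5858 × 7.71% = 17.62%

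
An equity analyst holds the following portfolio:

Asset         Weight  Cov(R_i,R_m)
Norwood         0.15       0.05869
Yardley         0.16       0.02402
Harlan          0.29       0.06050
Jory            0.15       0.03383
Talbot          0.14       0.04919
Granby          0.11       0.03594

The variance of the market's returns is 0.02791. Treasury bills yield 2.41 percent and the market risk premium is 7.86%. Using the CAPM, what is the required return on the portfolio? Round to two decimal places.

15.39%

β_Norwood = 0.05869 / 0.02791 = 2.1028
β_Yardley = 0.02402 / 0.02791 = 0.8606
β_Harlan = 0.06050 / 0.02791 = 2.1677
β_Jory = 0.03383 / 0.02791 = 1.2121
β_Talbot = 0.04919 / 0.02791 = 1.7625
β_Granby = 0.03594 / 0.02791 = 1.2877
β_P = Σ w_i β_i = 0.15×2.1028 + 0.16×0.8606 + 0.29×2.1677 + 0.15×1.2121 + 0.14×1.7625 + 0.11×1.2877 = 1.6520
E(R_P) = R_f + β_P × MRP = 2.41% + 1.6520 × 7.86% = 15.39%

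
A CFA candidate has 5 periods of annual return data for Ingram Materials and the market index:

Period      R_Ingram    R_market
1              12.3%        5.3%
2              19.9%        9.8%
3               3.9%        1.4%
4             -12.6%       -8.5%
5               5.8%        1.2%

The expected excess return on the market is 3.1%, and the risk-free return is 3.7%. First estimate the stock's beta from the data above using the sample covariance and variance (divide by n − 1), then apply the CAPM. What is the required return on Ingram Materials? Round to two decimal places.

Mean R_i = (12.3 + 19.9 + 3.9 − 12.6 + 5.8) / 5 = 5.8600%
Mean R_m = (5.3 + 9.8 + 1.4 − 8.5 + 1.2) / 5 = 1.8400%
Σ(R_i − R̄_i)(R_m − R̄_m) = 325.8180  ⇒  Cov = 325.8180 / 4 = 81.4545
Σ(R_m − R̄_m)² = 182.8520  ⇒  Var(R_m) = 182.8520 / 4 = 45.7130
β = Cov / Var(R_m) = 81.4545 / 45.7130 = 1.7819
E(R) = R_f + β × MRP = 3.7% + 1.7819 × 3.1% = 9.22%

9.22%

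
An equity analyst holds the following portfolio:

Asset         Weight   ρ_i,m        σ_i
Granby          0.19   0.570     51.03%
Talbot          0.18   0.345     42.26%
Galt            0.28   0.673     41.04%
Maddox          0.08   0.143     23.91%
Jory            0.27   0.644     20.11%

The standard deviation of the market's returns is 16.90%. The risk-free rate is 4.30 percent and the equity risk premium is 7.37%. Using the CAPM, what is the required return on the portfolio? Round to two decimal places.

β_Granby = 0.570 × 51.03% / 16.90% = 1.7211
β_Talbot = 0.345 × 42.26% / 16.90% = 0.8627
β_Galt = 0.673 × 41.04% / 16.90% = 1.6343
β_Maddox = 0.143 × 23.91% / 16.90% = 0.2023
β_Jory = 0.644 × 20.11% / 16.90% = 0.7663
β_P = Σ w_i β_i = 0.19×1.7211 + 0.18×0.8627 + 0.28×1.6343 + 0.08×0.2023 + 0.27×0.7663 = 1.1630
E(R_P) = R_f + β_P × MRP = 4.30% + 1.1630 × 7.37% = 12.87%

12.87%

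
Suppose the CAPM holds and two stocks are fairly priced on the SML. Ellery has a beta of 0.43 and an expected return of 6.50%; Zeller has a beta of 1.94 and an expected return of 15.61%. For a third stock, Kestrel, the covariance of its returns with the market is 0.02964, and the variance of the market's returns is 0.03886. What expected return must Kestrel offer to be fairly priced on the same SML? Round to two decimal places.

8.51%

MRP = (15.61% − 6.50%) / (1.94 − 0.43) = 6.0331%
R_f = 6.50% − 0.43 × 6.0331% = 3.9058%
β_Kestrel = Cov / Var(R_m) = 0.02964 / 0.03886 = 0.7627
E(R_Kestrel) = R_f + β × MRP = 3.9058% + 0.7627 × 6.0331% = 8.51%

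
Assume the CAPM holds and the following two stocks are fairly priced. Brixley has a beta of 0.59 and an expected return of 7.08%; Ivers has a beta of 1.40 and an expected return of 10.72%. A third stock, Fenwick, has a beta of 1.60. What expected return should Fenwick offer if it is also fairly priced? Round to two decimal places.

11.62%

MRP (SML slope) = (10.72% − 7.08%) / (1.40 − 0.59) = 3.64% / 0.81 = 4.4938%
R_f (intercept) = 7.08% − 0.59 × 4.4938% = 4.4287%
E(R_Fenwick) = R_f + β × MRP = 4.4287% + 1.60 × 4.4938% = 11.62%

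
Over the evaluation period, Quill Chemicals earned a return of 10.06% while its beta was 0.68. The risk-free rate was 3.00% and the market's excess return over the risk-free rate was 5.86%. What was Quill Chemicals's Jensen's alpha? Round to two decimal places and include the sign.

CAPM benchmark = R_f + β(R_m − R_f) = 3.00% + 0.68 × 5.86% = 6.9848%
α = actual − benchmark = 10.06% − 6.9848% = +3.08%

+3.08%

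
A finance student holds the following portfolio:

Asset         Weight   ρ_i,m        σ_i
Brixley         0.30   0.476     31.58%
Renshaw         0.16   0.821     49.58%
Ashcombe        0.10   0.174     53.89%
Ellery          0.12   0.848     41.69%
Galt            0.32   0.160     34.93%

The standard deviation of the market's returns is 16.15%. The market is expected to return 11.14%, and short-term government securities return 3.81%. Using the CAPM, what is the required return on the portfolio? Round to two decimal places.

β_Brixley = 0.476 × 31.58% / 16.15% = 0.9308
β_Renshaw = 0.821 × 49.58% / 16.15% = 2.5204
β_Ashcombe = 0.174 × 53.89% / 16.15% = 0.5806
β_Ellery = 0.848 × 41.69% / 16.15% = 2.1890
β_Galt = 0.160 × 34.93% / 16.15% = 0.3461
β_P = Σ w_i β_i = 0.30×0.9308 + 0.16×2.5204 + 0.10×0.5806 + 0.12×2.1890 + 0.32×0.3461 = 1.1140
MRP = 11.14% − 3.81% = 7.33%
E(R_P) = R_f + β_P × MRP = 3.81% + 1.1140 × 7.33% = 11.98%

11.98%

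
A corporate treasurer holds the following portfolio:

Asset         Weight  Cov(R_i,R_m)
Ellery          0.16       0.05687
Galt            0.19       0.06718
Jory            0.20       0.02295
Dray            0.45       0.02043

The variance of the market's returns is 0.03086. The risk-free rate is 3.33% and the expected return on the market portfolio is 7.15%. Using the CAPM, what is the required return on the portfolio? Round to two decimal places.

7.74%

β_Ellery = 0.05687 / 0.03086 = 1.8428
β_Galt = 0.06718 / 0.03086 = 2.1769
β_Jory = 0.02295 / 0.03086 = 0.7437
β_Dray = 0.02043 / 0.03086 = 0.6620
β_P = Σ w_i β_i = 0.16×1.8428 + 0.19×2.1769 + 0.20×0.7437 + 0.45×0.6620 = 1.1551
MRP = 7.15% − 3.33% = 3.82%
E(R_P) = R_f + β_P × MRP = 3.33% + 1.1551 × 3.82% = 7.74%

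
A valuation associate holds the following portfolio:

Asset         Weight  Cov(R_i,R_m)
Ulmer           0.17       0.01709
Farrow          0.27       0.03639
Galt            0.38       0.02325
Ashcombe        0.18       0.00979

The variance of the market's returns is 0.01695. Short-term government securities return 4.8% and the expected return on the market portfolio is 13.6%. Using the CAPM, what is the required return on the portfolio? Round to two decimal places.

16.91%

β_Ulmer = 0.01709 / 0.01695 = 1.0083
β_Farrow = 0.03639 / 0.01695 = 2.1469
β_Galt = 0.02325 / 0.01695 = 1.3717
β_Ashcombe = 0.00979 / 0.01695 = 0.5776
β_P = Σ w_i β_i = 0.17×1.0083 + 0.27×2.1469 + 0.38×1.3717 + 0.18×0.5776 = 1.3763
MRP = 13.6% − 4.8% = 8.80%
E(R_P) = R_f + β_P × MRP = 4.8% + 1.3763 × 8.8% = 16.91%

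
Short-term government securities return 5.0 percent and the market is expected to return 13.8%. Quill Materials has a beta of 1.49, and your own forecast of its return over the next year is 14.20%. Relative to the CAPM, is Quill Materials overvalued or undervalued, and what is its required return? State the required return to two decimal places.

Overvalued; required return 18.11%

MRP = 13.8% − 5.0% = 8.80%
Required return = R_f + β·MRP = 5.0% + 1.49 × 8.8% = 18.11%
Forecast 14.20% < required 18.11% → the stock plots below the SML → overvalued.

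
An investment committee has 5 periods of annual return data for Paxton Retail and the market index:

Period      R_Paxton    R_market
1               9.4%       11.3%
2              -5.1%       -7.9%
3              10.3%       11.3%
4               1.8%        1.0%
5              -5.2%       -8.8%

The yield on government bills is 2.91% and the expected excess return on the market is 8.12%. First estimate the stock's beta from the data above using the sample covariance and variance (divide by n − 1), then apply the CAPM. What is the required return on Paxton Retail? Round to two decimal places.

Mean R_i = (9.4 − 5.1 + 10.3 + 1.8 − 5.2) / 5 = 2.2400%
Mean R_m = (11.3 − 7.9 + 11.3 + 1.0 − 8.8) / 5 = 1.3800%
Σ(R_i − R̄_i)(R_m − R̄_m) = 295.0040  ⇒  Cov = 295.0040 / 4 = 73.7510
Σ(R_m − R̄_m)² = 386.7080  ⇒  Var(R_m) = 386.7080 / 4 = 96.6770
β = Cov / Var(R_m) = 73.7510 / 96.6770 = 0.7629
E(R) = R_f + β × MRP = 2.91% + 0.7629 × 8.12% = 9.10%

9.10%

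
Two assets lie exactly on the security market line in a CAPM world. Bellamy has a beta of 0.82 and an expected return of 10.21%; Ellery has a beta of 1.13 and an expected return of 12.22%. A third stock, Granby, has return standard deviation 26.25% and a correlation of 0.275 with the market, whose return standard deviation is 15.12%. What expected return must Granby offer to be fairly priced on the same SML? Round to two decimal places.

7.99%

MRP = (12.22% − 10.21%) / (1.13 − 0.82) = 6.4839%
R_f = 10.21% − 0.82 × 6.4839% = 4.8932%
β_Granby = ρ·σ_i/σ_m = 0.275 × 26.25 / 15.12 = 0.4774
E(R_Granby) = R_f + β × MRP = 4.8932% + 0.4774 × 6.4839% = 7.99%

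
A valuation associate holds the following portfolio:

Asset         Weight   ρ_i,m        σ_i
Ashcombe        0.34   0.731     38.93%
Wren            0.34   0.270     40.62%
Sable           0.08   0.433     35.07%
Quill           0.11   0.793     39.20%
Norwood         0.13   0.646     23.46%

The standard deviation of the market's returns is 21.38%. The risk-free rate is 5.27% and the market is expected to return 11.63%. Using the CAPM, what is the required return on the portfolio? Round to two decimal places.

11.22%

β_Ashcombe = 0.731 × 38.93% / 21.38% = 1.3310
β_Wren = 0.270 × 40.62% / 21.38% = 0.5130
β_Sable = 0.433 × 35.07% / 21.38% = 0.7103
β_Quill = 0.793 × 39.20% / 21.38% = 1.4540
β_Norwood = 0.646 × 23.46% / 21.38% = 0.7088
β_P = Σ w_i β_i = 0.34×1.3310 + 0.34×0.5130 + 0.08×0.7103 + 0.11×1.4540 + 0.13×0.7088 = 0.9359
MRP = 11.63% − 5.27% = 6.36%
E(R_P) = R_f + β_P × MRP = 5.27% + 0.9359 × 6.36% = 11.22%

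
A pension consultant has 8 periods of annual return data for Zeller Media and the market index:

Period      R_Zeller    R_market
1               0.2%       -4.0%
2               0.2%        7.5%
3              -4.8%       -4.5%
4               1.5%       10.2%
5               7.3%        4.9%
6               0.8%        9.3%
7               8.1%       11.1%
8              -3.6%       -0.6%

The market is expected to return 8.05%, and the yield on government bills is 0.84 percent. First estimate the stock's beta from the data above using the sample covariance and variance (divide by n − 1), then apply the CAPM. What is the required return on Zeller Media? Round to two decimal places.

4.15%

Mean R_i = (0.2 + 0.2 − 4.8 + 1.5 + 7.3 + 0.8 + 8.1 − 3.6) / 8 = 1.2125%
Mean R_m = (-4.0 + 7.5 − 4.5 + 10.2 + 4.9 + 9.3 + 11.1 − 0.6) / 8 = 4.2375%
Σ(R_i − R̄_i)(R_m − R̄_m) = 131.7763  ⇒  Cov = 131.7763 / 7 = 18.8252
Σ(R_m − R̄_m)² = 286.9588  ⇒  Var(R_m) = 286.9588 / 7 = 40.9941
β = Cov / Var(R_m) = 18.8252 / 40.9941 = 0.4592
MRP = 8.05% − 0.84% = 7.21%
E(R) = R_f + β × MRP = 0.84% + 0.4592 × 7.21% = 4.15%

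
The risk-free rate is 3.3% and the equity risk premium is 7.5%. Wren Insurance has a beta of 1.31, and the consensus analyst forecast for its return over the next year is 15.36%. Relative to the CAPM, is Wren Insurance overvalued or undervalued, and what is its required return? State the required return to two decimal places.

Undervalued; required return 13.13%

Required return = R_f + β·MRP = 3.3% + 1.31 × 7.5% = 13.13%
Forecast 15.36% > required 13.13% → the stock plots above the SML → undervalued.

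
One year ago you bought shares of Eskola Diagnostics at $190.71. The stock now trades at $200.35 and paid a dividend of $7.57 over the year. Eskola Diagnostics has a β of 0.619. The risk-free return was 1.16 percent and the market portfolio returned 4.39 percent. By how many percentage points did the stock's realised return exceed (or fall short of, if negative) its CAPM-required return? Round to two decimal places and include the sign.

Realised HPR = (P1 + D1 − P0) / P0 = (200.35 + 7.57 − 190.71) / 190.71 = 17.21 / 190.71 = 9.0242%
MRP = 4.39% − 1.16% = 3.23%
CAPM required = R_f + β·MRP = 1.16% + 0.619 × 3.23% = 3.15937%
α = realised − required = 9.0242% − 3.15937% = +5.86%

+5.86%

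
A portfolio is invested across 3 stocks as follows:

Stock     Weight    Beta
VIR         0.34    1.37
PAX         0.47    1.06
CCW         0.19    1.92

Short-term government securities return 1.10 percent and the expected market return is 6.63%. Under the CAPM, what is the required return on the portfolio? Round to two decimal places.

8.45%

β_P = Σ w_i β_i = 0.34×1.37 + 0.47×1.06 + 0.19×1.92 = 1.3288
MRP = 6.63% − 1.10% = 5.53%
E(R_P) = R_f + β_P × MRP = 1.10% + 1.3288 × 5.53% = 8.45%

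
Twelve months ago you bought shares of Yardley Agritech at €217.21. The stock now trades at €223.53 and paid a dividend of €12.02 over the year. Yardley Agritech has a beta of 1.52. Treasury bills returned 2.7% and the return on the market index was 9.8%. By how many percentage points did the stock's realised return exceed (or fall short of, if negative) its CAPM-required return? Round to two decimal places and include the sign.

-5.05%

Realised HPR = (P1 + D1 − P0) / P0 = (223.53 + 12.02 − 217.21) / 217.21 = 18.34 / 217.21 = 8.4434%
MRP = 9.8% − 2.7% = 7.10%
CAPM required = R_f + β·MRP = 2.7% + 1.52 × 7.1% = 13.4920%
α = realised − required = 8.4434% − 13.4920% = -5.05%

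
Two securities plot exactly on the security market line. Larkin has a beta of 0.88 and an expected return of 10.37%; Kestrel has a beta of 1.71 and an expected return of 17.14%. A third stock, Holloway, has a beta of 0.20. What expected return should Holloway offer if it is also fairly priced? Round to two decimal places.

MRP (SML slope) = (17.14% − 10.37%) / (1.71 − 0.88) = 6.77% / 0.83 = 8.1566%
R_f (intercept) = 10.37% − 0.88 × 8.1566% = 3.1922%
E(R_Holloway) = R_f + β × MRP = 3.1922% + 0.20 × 8.1566% = 4.82%

4.82%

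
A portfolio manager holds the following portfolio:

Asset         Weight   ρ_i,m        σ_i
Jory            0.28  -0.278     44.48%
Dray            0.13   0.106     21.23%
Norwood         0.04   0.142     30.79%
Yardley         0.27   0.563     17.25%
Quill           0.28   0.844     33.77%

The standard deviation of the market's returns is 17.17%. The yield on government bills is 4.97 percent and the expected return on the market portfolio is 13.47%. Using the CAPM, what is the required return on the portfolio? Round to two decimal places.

β_Jory = -0.278 × 44.48% / 17.17% = -0.7202
β_Dray = 0.106 × 21.23% / 17.17% = 0.1311
β_Norwood = 0.142 × 30.79% / 17.17% = 0.2546
β_Yardley = 0.563 × 17.25% / 17.17% = 0.5656
β_Quill = 0.844 × 33.77% / 17.17% = 1.6600
β_P = Σ w_i β_i = 0.28×-0.7202 + 0.13×0.1311 + 0.04×0.2546 + 0.27×0.5656 + 0.28×1.6600 = 0.4431
MRP = 13.47% − 4.97% = 8.50%
E(R_P) = R_f + β_P × MRP = 4.97% + 0.4431 × 8.50% = 8.74%

8.74%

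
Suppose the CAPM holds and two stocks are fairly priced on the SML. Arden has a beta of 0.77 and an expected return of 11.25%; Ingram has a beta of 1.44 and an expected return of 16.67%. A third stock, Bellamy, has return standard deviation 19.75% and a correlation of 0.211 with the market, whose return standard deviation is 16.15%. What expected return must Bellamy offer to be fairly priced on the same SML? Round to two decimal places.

MRP = (16.67% − 11.25%) / (1.44 − 0.77) = 8.0896%
R_f = 11.25% − 0.77 × 8.0896% = 5.0210%
β_Bellamy = ρ·σ_i/σ_m = 0.211 × 19.75 / 16.15 = 0.2580
E(R_Bellamy) = R_f + β × MRP = 5.0210% + 0.2580 × 8.0896% = 7.11%

7.11%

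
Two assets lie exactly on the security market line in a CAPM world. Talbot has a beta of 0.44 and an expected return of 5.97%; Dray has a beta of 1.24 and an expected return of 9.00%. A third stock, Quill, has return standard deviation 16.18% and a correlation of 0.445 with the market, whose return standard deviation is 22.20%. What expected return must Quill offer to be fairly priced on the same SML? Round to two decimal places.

MRP = (9.00% − 5.97%) / (1.24 − 0.44) = 3.7875%
R_f = 5.97% − 0.44 × 3.7875% = 4.3035%
β_Quill = ρ·σ_i/σ_m = 0.445 × 16.18 / 22.20 = 0.3243
E(R_Quill) = R_f + β × MRP = 4.3035% + 0.3243 × 3.7875% = 5.53%

5.53%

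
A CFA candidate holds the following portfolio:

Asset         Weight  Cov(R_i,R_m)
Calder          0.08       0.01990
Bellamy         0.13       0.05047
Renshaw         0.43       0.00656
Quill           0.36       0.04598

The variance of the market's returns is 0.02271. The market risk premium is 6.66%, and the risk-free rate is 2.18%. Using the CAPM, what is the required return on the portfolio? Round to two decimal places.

β_Calder = 0.01990 / 0.02271 = 0.8763
β_Bellamy = 0.05047 / 0.02271 = 2.2224
β_Renshaw = 0.00656 / 0.02271 = 0.2889
β_Quill = 0.04598 / 0.02271 = 2.0247
β_P = Σ w_i β_i = 0.08×0.8763 + 0.13×2.2224 + 0.43×0.2889 + 0.36×2.0247 = 1.2121
E(R_P) = R_f + β_P × MRP = 2.18% + 1.2121 × 6.66% = 10.25%

10.25%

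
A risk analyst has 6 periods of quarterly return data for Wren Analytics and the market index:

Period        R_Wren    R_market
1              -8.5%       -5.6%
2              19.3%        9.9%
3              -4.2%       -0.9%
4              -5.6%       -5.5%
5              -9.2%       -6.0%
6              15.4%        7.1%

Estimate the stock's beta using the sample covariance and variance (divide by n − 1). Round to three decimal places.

1.780

Mean R_i = (-8.5 + 19.3 − 4.2 − 5.6 − 9.2 + 15.4) / 6 = 1.2000%
Mean R_m = (-5.6 + 9.9 − 0.9 − 5.5 − 6.0 + 7.1) / 6 = -0.1667%
Σ(R_i − R̄_i)(R_m − R̄_m) = 438.9900  ⇒  Cov = 438.9900 / 5 = 87.7980
Σ(R_m − R̄_m)² = 246.6733  ⇒  Var(R_m) = 246.6733 / 5 = 49.3347
β = Cov / Var(R_m) = 87.7980 / 49.3347 = 1.7796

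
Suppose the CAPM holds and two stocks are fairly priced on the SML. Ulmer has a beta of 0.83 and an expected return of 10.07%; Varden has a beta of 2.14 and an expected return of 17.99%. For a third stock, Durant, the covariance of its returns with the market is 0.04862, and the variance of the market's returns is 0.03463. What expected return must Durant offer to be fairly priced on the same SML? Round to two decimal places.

MRP = (17.99% − 10.07%) / (2.14 − 0.83) = 6.0458%
R_f = 10.07% − 0.83 × 6.0458% = 5.0520%
β_Durant = Cov / Var(R_m) = 0.04862 / 0.03463 = 1.4040
E(R_Durant) = R_f + β × MRP = 5.0520% + 1.4040 × 6.0458% = 13.54%

13.54%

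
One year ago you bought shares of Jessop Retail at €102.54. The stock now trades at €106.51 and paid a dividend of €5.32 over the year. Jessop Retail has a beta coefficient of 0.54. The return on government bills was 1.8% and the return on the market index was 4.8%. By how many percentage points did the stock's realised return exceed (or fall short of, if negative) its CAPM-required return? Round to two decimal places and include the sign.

+5.64%

Realised HPR = (P1 + D1 − P0) / P0 = (106.51 + 5.32 − 102.54) / 102.54 = 9.29 / 102.54 = 9.0599%
MRP = 4.8% − 1.8% = 3.00%
CAPM required = R_f + β·MRP = 1.8% + 0.54 × 3.0% = 3.4200%
α = realised − required = 9.0599% − 3.4200% = +5.64%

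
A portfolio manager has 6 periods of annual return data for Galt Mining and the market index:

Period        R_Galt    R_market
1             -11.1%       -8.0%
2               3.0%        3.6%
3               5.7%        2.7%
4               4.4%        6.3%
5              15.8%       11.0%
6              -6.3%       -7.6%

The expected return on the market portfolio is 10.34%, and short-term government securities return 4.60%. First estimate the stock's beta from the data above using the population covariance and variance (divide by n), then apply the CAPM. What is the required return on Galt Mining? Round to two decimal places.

11.46%

Mean R_i = (-11.1 + 3.0 + 5.7 + 4.4 + 15.8 − 6.3) / 6 = 1.9167%
Mean R_m = (-8.0 + 3.6 + 2.7 + 6.3 + 11.0 − 7.6) / 6 = 1.3333%
Σ(R_i − R̄_i)(R_m − R̄_m) = 349.0567  ⇒  Cov = 349.0567 / 6 = 58.1761
Σ(R_m − R̄_m)² = 292.0333  ⇒  Var(R_m) = 292.0333 / 6 = 48.6722
β = Cov / Var(R_m) = 58.1761 / 48.6722 = 1.1953
MRP = 10.34% − 4.60% = 5.74%
E(R) = R_f + β × MRP = 4.60% + 1.1953 × 5.74% = 11.46%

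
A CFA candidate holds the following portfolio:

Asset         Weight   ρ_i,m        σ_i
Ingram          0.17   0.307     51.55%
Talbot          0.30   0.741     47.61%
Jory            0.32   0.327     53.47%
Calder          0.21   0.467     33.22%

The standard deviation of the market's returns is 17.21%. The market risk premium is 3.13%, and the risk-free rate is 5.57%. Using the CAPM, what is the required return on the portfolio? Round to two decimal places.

9.59%

β_Ingram = 0.307 × 51.55% / 17.21% = 0.9196
β_Talbot = 0.741 × 47.61% / 17.21% = 2.0499
β_Jory = 0.327 × 53.47% / 17.21% = 1.0160
β_Calder = 0.467 × 33.22% / 17.21% = 0.9014
β_P = Σ w_i β_i = 0.17×0.9196 + 0.30×2.0499 + 0.32×1.0160 + 0.21×0.9014 = 1.2857
E(R_P) = R_f + β_P × MRP = 5.57% + 1.2857 × 3.13% = 9.59%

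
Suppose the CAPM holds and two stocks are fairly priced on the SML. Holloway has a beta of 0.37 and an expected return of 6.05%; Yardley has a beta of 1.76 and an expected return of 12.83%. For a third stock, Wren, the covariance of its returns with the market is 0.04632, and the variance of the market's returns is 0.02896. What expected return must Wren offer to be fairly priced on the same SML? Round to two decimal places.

12.05%

MRP = (12.83% − 6.05%) / (1.76 − 0.37) = 4.8777%
R_f = 6.05% − 0.37 × 4.8777% = 4.2453%
β_Wren = Cov / Var(R_m) = 0.04632 / 0.02896 = 1.5994
E(R_Wren) = R_f + β × MRP = 4.2453% + 1.5994 × 4.8777% = 12.05%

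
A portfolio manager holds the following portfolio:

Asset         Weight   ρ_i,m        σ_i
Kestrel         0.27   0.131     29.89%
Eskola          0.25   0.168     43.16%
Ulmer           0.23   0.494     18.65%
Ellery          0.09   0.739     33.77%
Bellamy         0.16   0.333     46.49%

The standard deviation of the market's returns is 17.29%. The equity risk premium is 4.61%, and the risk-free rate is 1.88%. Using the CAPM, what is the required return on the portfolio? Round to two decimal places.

β_Kestrel = 0.131 × 29.89% / 17.29% = 0.2265
β_Eskola = 0.168 × 43.16% / 17.29% = 0.4194
β_Ulmer = 0.494 × 18.65% / 17.29% = 0.5329
β_Ellery = 0.739 × 33.77% / 17.29% = 1.4434
β_Bellamy = 0.333 × 46.49% / 17.29% = 0.8954
β_P = Σ w_i β_i = 0.27×0.2265 + 0.25×0.4194 + 0.23×0.5329 + 0.09×1.4434 + 0.16×0.8954 = 0.5617
E(R_P) = R_f + β_P × MRP = 1.88% + 0.5617 × 4.61% = 4.47%

4.47%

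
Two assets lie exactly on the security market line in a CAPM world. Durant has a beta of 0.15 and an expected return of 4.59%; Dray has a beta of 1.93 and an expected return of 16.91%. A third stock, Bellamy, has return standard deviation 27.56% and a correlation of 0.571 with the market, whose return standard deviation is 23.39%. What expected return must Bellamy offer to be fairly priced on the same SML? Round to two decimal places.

MRP = (16.91% − 4.59%) / (1.93 − 0.15) = 6.9213%
R_f = 4.59% − 0.15 × 6.9213% = 3.5518%
β_Bellamy = ρ·σ_i/σ_m = 0.571 × 27.56 / 23.39 = 0.6728
E(R_Bellamy) = R_f + β × MRP = 3.5518% + 0.6728 × 6.9213% = 8.21%

8.21%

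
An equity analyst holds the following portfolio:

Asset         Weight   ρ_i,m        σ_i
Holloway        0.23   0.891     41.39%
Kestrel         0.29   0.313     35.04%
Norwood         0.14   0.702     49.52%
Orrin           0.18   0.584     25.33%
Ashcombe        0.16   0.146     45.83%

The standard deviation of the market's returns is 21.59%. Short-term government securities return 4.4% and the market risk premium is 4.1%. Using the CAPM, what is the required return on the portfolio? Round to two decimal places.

β_Holloway = 0.891 × 41.39% / 21.59% = 1.7081
β_Kestrel = 0.313 × 35.04% / 21.59% = 0.5080
β_Norwood = 0.702 × 49.52% / 21.59% = 1.6101
β_Orrin = 0.584 × 25.33% / 21.59% = 0.6852
β_Ashcombe = 0.146 × 45.83% / 21.59% = 0.3099
β_P = Σ w_i β_i = 0.23×1.7081 + 0.29×0.5080 + 0.14×1.6101 + 0.18×0.6852 + 0.16×0.3099 = 0.9385
E(R_P) = R_f + β_P × MRP = 4.4% + 0.9385 × 4.1% = 8.25%

8.25%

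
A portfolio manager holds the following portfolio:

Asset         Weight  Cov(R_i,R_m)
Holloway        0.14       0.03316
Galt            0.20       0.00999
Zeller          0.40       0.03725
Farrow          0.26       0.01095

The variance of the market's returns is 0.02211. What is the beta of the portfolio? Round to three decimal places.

1.103

β_Holloway = 0.03316 / 0.02211 = 1.4998
β_Galt = 0.00999 / 0.02211 = 0.4518
β_Zeller = 0.03725 / 0.02211 = 1.6848
β_Farrow = 0.01095 / 0.02211 = 0.4953
β_P = Σ w_i β_i = 0.14×1.4998 + 0.20×0.4518 + 0.40×1.6848 + 0.26×0.4953 = 1.1030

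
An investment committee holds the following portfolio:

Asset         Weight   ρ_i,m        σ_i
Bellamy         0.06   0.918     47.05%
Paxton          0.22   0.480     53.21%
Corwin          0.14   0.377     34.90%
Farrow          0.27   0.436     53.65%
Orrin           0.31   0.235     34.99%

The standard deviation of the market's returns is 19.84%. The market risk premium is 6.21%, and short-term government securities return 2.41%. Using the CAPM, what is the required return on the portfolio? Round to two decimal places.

8.33%

β_Bellamy = 0.918 × 47.05% / 19.84% = 2.1770
β_Paxton = 0.480 × 53.21% / 19.84% = 1.2873
β_Corwin = 0.377 × 34.90% / 19.84% = 0.6632
β_Farrow = 0.436 × 53.65% / 19.84% = 1.1790
β_Orrin = 0.235 × 34.99% / 19.84% = 0.4144
β_P = Σ w_i β_i = 0.06×2.1770 + 0.22×1.2873 + 0.14×0.6632 + 0.27×1.1790 + 0.31×0.4144 = 0.9535
E(R_P) = R_f + β_P × MRP = 2.41% + 0.9535 × 6.21% = 8.33%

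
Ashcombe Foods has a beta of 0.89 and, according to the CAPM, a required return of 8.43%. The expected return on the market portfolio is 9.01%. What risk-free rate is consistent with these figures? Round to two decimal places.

E(R) = R_f + β(E(R_m) − R_f) = R_f(1 − β) + β·E(R_m)
8.43% = R_f × (1 − 0.89) + 0.89 × 9.01%
8.43% = R_f × 0.11 + 8.0189%
R_f = (8.43% − 8.0189%) / 0.11 = 3.74%

3.74%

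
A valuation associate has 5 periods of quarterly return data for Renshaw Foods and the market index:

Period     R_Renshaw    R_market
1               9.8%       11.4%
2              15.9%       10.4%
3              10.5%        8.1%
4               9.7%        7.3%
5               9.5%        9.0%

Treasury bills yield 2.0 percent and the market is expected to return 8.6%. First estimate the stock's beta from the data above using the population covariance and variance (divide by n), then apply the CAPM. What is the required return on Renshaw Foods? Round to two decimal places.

5.88%

Mean R_i = (9.8 + 15.9 + 10.5 + 9.7 + 9.5) / 5 = 11.0800%
Mean R_m = (11.4 + 10.4 + 8.1 + 7.3 + 9.0) / 5 = 9.2400%
Σ(R_i − R̄_i)(R_m − R̄_m) = 6.5440  ⇒  Cov = 6.5440 / 5 = 1.3088
Σ(R_m − R̄_m)² = 11.1320  ⇒  Var(R_m) = 11.1320 / 5 = 2.2264
β = Cov / Var(R_m) = 1.3088 / 2.2264 = 0.5879
MRP = 8.6% − 2.0% = 6.60%
E(R) = R_f + β × MRP = 2.0% + 0.5879 × 6.6% = 5.88%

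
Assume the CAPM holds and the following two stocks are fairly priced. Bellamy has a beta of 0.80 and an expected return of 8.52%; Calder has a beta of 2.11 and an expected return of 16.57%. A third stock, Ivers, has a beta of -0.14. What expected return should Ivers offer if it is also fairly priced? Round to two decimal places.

2.74%

MRP (SML slope) = (16.57% − 8.52%) / (2.11 − 0.80) = 8.05% / 1.31 = 6.1450%
R_f (intercept) = 8.52% − 0.80 × 6.1450% = 3.6040%
E(R_Ivers) = R_f + β × MRP = 3.6040% + -0.14 × 6.1450% = 2.74%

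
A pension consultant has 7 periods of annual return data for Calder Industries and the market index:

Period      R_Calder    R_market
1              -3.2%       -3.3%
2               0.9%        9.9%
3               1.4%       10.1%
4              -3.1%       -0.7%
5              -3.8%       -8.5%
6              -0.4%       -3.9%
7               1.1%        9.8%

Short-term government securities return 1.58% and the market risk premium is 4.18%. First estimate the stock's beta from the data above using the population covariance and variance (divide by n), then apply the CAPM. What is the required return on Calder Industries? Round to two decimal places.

2.64%

Mean R_i = (-3.2 + 0.9 + 1.4 − 3.1 − 3.8 − 0.4 + 1.1) / 7 = -1.0143%
Mean R_m = (-3.3 + 9.9 + 10.1 − 0.7 − 8.5 − 3.9 + 9.8) / 7 = 1.9143%
Σ(R_i − R̄_i)(R_m − R̄_m) = 94.0114  ⇒  Cov = 94.0114 / 7 = 13.4302
Σ(R_m − R̄_m)² = 369.2486  ⇒  Var(R_m) = 369.2486 / 7 = 52.7498
β = Cov / Var(R_m) = 13.4302 / 52.7498 = 0.2546
E(R) = R_f + β × MRP = 1.58% + 0.2546 × 4.18% = 2.64%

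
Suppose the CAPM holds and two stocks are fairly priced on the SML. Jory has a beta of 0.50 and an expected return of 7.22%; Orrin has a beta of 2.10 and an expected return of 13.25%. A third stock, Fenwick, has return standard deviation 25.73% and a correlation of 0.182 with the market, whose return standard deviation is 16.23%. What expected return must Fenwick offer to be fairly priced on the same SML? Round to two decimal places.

MRP = (13.25% − 7.22%) / (2.10 − 0.50) = 3.7688%
R_f = 7.22% − 0.50 × 3.7688% = 5.3356%
β_Fenwick = ρ·σ_i/σ_m = 0.182 × 25.73 / 16.23 = 0.2885
E(R_Fenwick) = R_f + β × MRP = 5.3356% + 0.2885 × 3.7688% = 6.42%

6.42%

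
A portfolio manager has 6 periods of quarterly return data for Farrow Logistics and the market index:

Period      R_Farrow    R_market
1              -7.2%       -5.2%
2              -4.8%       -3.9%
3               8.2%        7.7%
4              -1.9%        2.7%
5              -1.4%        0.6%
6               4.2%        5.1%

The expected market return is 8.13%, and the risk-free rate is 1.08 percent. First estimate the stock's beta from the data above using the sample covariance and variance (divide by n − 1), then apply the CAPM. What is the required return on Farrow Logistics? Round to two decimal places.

8.75%

Mean R_i = (-7.2 − 4.8 + 8.2 − 1.9 − 1.4 + 4.2) / 6 = -0.4833%
Mean R_m = (-5.2 − 3.9 + 7.7 + 2.7 + 0.6 + 5.1) / 6 = 1.1667%
Σ(R_i − R̄_i)(R_m − R̄_m) = 138.1333  ⇒  Cov = 138.1333 / 5 = 27.6267
Σ(R_m − R̄_m)² = 127.0333  ⇒  Var(R_m) = 127.0333 / 5 = 25.4067
β = Cov / Var(R_m) = 27.6267 / 25.4067 = 1.0874
MRP = 8.13% − 1.08% = 7.05%
E(R) = R_f + β × MRP = 1.08% + 1.0874 × 7.05% = 8.75%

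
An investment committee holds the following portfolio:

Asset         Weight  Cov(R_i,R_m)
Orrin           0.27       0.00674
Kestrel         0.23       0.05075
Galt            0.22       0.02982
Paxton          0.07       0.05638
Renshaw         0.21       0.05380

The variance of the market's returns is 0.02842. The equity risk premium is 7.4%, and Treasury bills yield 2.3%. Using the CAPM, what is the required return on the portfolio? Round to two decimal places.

11.49%

β_Orrin = 0.00674 / 0.02842 = 0.2372
β_Kestrel = 0.05075 / 0.02842 = 1.7857
β_Galt = 0.02982 / 0.02842 = 1.0493
β_Paxton = 0.05638 / 0.02842 = 1.9838
β_Renshaw = 0.05380 / 0.02842 = 1.8930
β_P = Σ w_i β_i = 0.27×0.2372 + 0.23×1.7857 + 0.22×1.0493 + 0.07×1.9838 + 0.21×1.8930 = 1.2420
E(R_P) = R_f + β_P × MRP = 2.3% + 1.2420 × 7.4% = 11.49%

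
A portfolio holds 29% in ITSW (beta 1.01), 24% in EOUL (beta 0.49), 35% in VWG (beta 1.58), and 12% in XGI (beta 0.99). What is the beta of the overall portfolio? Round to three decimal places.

β_P = Σ w_i β_i = 0.29×1.01 + 0.24×0.49 + 0.35×1.58 + 0.12×0.99 = 1.0823

1.082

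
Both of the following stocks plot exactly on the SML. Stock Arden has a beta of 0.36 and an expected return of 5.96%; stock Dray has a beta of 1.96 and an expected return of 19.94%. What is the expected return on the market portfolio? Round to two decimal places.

Both satisfy E(R) = R_f + β·MRP, so the slope of the SML is
MRP = (19.94% − 5.96%) / (1.96 − 0.36) = 13.98% / 1.60 = 8.7375%
R_f = E(R_Arden) − β_Arden·MRP = 5.96% − 0.36 × 8.7375% = 2.8145%
E(R_m) = R_f + MRP = 2.8145% + 8.7375% = 11.55%

11.55%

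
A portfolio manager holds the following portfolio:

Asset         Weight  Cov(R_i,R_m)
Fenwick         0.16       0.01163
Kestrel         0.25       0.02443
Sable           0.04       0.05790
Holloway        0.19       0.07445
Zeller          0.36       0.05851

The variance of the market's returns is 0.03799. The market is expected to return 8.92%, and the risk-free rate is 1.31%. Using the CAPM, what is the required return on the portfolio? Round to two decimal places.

β_Fenwick = 0.01163 / 0.03799 = 0.3061
β_Kestrel = 0.02443 / 0.03799 = 0.6431
β_Sable = 0.05790 / 0.03799 = 1.5241
β_Holloway = 0.07445 / 0.03799 = 1.9597
β_Zeller = 0.05851 / 0.03799 = 1.5401
β_P = Σ w_i β_i = 0.16×0.3061 + 0.25×0.6431 + 0.04×1.5241 + 0.19×1.9597 + 0.36×1.5401 = 1.1975
MRP = 8.92% − 1.31% = 7.61%
E(R_P) = R_f + β_P × MRP = 1.31% + 1.1975 × 7.61% = 10.42%

10.42%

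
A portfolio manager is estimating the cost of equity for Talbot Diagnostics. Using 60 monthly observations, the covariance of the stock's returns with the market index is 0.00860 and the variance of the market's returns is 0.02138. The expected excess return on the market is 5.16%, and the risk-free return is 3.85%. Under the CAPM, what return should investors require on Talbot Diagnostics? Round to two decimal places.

β = Cov(R_i, R_m) / Var(R_m) = 0.00860 / 0.02138 = 0.4022
E(R) = R_f + β × MRP = 3.85% + 0.4022 × 5.16% = 5.93%

5.93%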